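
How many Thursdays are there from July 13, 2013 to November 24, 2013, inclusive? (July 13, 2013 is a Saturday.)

July 13, 2013 is a Saturday; the first Thursday on or after it is July 18, 2013 (5 days later).
From July 18, 2013 to November 24, 2013: 13 + 31 + 30 + 31 + 24 = 129 days (rest of July, August, September, October, November).
129 ÷ 7 = 18 full weeks with remainder 3, so 18 more Thursdays after the first → 19.

19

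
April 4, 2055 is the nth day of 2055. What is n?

Days in months before April: 31 + 28 + 31 = 90.
Plus 4 days into April → day 94.

94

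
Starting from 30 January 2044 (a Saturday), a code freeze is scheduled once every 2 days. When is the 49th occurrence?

The 49th occurrence is 48 intervals after the first: 48 × 2 = 96 days after 30 January 2044.
January has 31 days — 1 day to the end of January leaves 95.
February has 29 days (66 left).
March has 31 days (35 left).
April has 30 days (5 left).
5 days into May → 5 May 2044.

5 May 2044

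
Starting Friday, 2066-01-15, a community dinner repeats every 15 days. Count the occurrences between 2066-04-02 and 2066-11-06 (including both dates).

14

Occurrences land 15·i days after 2066-01-15 for i = 0, 1, 2, …
2066-04-02 is 77 days after the start; 77 ÷ 15 = 5 remainder 2; since the remainder is 2, round up to i = 6. First occurrence in the window: #7 on 2066-04-15 (6×15 = 90 days in).
2066-11-06 is 295 days after the start; 295 ÷ 15 = 19 remainder 10. Last occurrence in the window: #20 on 2066-10-27.
Occurrences #7 through #20: 14 in total.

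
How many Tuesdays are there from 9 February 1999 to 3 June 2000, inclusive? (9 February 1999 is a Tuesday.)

9 February 1999 is a Tuesday; the first Tuesday on or after it is 9 February 1999.
From 9 February 1999 to 3 June 2000: 325 + 155 = 480 days (rest of 1999, to 3 June 2000 in 2000).
480 ÷ 7 = 68 full weeks with remainder 4, so 68 more Tuesdays after the first → 69.

69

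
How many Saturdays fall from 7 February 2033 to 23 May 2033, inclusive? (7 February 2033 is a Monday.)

7 February 2033 is a Monday; the first Saturday on or after it is 12 February 2033 (5 days later).
From 12 February 2033 to 23 May 2033: 16 + 31 + 30 + 23 = 100 days (rest of February, March, April, May).
100 ÷ 7 = 14 full weeks with remainder 2, so 14 more Saturdays after the first → 15.

15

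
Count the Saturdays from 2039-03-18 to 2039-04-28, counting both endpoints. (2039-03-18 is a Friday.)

2039-03-18 is a Friday; the first Saturday on or after it is 2039-03-19 (1 day later).
From 2039-03-19 to 2039-04-28: 12 + 28 = 40 days (rest of March, April).
40 ÷ 7 = 5 full weeks with remainder 5, so 5 more Saturdays after the first → 6.

6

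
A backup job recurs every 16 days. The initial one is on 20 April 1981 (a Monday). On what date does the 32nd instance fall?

The 32nd occurrence is 31 intervals after the first: 31 × 16 = 496 days after 20 April 1981.
April has 30 days — 10 days to the end of April leaves 486.
From end of April to end of 1981 is 245 days (241 left).
January has 31 days (210 left).
February has 28 days (182 left).
March has 31 days (151 left).
April has 30 days (121 left).
May has 31 days (90 left).
June has 30 days (60 left).
July has 31 days (29 left).
29 days into August → 29 August 1982.

29 August 1982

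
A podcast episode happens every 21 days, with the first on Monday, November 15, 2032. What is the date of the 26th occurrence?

The 26th occurrence is 25 intervals after the first: 25 × 21 = 525 days after November 15, 2032.
November has 30 days — 15 days to the end of November leaves 510.
From end of November to end of 2032 is 31 days (479 left).
2033 has 365 days (114 left).
January has 31 days (83 left).
February has 28 days (55 left).
March has 31 days (24 left).
24 days into April → April 24, 2034.

April 24, 2034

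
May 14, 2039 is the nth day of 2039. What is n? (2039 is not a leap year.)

134

Days in months before May: 31 + 28 + 31 + 30 = 120.
Plus 14 days into May → day 134.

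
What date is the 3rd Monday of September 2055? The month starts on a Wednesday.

September 20, 2055

September 2055 begins on a Wednesday, so the first Monday is September 6 (5 days later).
The 3rd Monday is 2 weeks later: 6 + 14 = 20.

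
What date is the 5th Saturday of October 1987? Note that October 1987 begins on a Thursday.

October 1987 begins on a Thursday, so the first Saturday is October 3 (2 days later).
The 5th Saturday is 4 weeks later: 3 + 28 = 31.

1987-10-31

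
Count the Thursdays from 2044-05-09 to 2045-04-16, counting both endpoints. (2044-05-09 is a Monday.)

49

2044-05-09 is a Monday; the first Thursday on or after it is 2044-05-12 (3 days later).
From 2044-05-12 to 2045-04-16: 233 + 106 = 339 days (rest of 2044, to 2045-04-16 in 2045).
339 ÷ 7 = 48 full weeks with remainder 3, so 48 more Thursdays after the first → 49.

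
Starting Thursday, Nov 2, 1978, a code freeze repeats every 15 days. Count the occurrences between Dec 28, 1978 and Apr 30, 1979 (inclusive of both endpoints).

Occurrences land 15·i days after Nov 2, 1978 for i = 0, 1, 2, …
Dec 28, 1978 is 56 days after the start; 56 ÷ 15 = 3 remainder 11; since the remainder is 11, round up to i = 4. First occurrence in the window: #5 on Jan 1, 1979 (4×15 = 60 days in).
Apr 30, 1979 is 179 days after the start; 179 ÷ 15 = 11 remainder 14. Last occurrence in the window: #12 on Apr 16, 1979.
Occurrences #5 through #12: 8 in total.

8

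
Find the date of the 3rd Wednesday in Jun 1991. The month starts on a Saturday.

Jun 1991 begins on a Saturday, so the first Wednesday is Jun 5 (4 days later).
The 3rd Wednesday is 2 weeks later: 5 + 14 = 19.

Jun 19, 1991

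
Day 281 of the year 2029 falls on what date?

October 8, 2029

January has 31 days (281 − 31 = 250 remain).
February has 28 days (250 − 28 = 222 remain).
March has 31 days (222 − 31 = 191 remain).
April has 30 days (191 − 30 = 161 remain).
May has 31 days (161 − 31 = 130 remain).
June has 30 days (130 − 30 = 100 remain).
July has 31 days (100 − 31 = 69 remain).
August has 31 days (69 − 31 = 38 remain).
September has 30 days (38 − 30 = 8 remain).
8 into October → October 8.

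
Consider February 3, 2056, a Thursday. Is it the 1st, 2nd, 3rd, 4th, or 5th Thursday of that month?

Day 3 falls in week ⌈3/7⌉ of the month.
Days 1–7 hold the 1st Thursday, 8–14 the 2nd, 15–21 the 3rd, 22–28 the 4th, 29–31 the 5th.
3 is in the range for the 1st.

1st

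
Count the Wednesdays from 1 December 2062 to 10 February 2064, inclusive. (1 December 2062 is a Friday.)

1 December 2062 is a Friday; the first Wednesday on or after it is 6 December 2062 (5 days later).
From 6 December 2062 to 10 February 2064: 25 + 365 + 41 = 431 days (rest of 2062, 2063, to 10 February 2064 in 2064).
431 ÷ 7 = 61 full weeks with remainder 4, so 61 more Wednesdays after the first → 62.

62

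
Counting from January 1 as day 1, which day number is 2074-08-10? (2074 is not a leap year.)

222

Days in months before August: 31 + 28 + 31 + 30 + 31 + 30 + 31 = 212.
Plus 10 days into August → day 222.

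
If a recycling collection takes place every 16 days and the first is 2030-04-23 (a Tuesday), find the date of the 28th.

2031-06-29

The 28th occurrence is 27 intervals after the first: 27 × 16 = 432 days after 2030-04-23.
April has 30 days — 7 days to the end of April leaves 425.
From end of April to end of 2030 is 245 days (180 left).
January has 31 days (149 left).
February has 28 days (121 left).
March has 31 days (90 left).
April has 30 days (60 left).
May has 31 days (29 left).
29 days into June → 2031-06-29.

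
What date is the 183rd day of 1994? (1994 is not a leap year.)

January has 31 days (183 − 31 = 152 remain).
February has 28 days (152 − 28 = 124 remain).
March has 31 days (124 − 31 = 93 remain).
April has 30 days (93 − 30 = 63 remain).
May has 31 days (63 − 31 = 32 remain).
June has 30 days (32 − 30 = 2 remain).
2 into July → July 2.

July 2, 1994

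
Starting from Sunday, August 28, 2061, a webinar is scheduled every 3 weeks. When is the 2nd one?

September 18, 2061

The 2nd occurrence is 1 interval after the first: 1 × 21 = 21 days after August 28, 2061.
August has 31 days — 3 days to the end of August leaves 18.
18 days into September → September 18, 2061.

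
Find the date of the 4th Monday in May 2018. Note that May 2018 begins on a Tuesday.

28 May 2018

May 2018 begins on a Tuesday, so the first Monday is May 7 (6 days later).
The 4th Monday is 3 weeks later: 7 + 21 = 28.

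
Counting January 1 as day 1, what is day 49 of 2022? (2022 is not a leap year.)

February 18, 2022

January has 31 days (49 − 31 = 18 remain).
18 into February → February 18.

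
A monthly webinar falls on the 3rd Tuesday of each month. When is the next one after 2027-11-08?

2027-11-16

November 2027 starts on a Monday; its first Tuesday is the 2nd, so the 3rd Tuesday is the 16th — 2027-11-16.
2027-11-16 is after 2027-11-08, so that is the next one.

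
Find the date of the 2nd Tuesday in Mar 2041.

Mar 12, 2041

The first Tuesday of Mar 2041 is Mar 5.
The 2nd Tuesday is 1 weeks later: 5 + 7 = 12.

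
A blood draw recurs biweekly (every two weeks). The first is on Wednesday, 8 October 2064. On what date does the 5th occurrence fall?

3 December 2064

The 5th occurrence is 4 intervals after the first: 4 × 14 = 56 days after 8 October 2064.
October has 31 days — 23 days to the end of October leaves 33.
November has 30 days (3 left).
3 days into December → 3 December 2064.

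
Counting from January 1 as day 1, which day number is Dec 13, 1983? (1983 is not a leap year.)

347

Days in months before Dec: 31 + 28 + 31 + 30 + 31 + 30 + 31 + 31 + 30 + 31 + 30 = 334.
Plus 13 days into Dec → day 347.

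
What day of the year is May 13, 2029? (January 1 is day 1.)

133

Days in months before May: 31 + 28 + 31 + 30 = 120.
Plus 13 days into May → day 133.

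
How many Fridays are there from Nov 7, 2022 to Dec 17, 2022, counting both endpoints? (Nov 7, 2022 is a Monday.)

6

Nov 7, 2022 is a Monday; the first Friday on or after it is Nov 11, 2022 (4 days later).
From Nov 11, 2022 to Dec 17, 2022: 19 + 17 = 36 days (rest of Nov, Dec).
36 ÷ 7 = 5 full weeks with remainder 1, so 5 more Fridays after the first → 6.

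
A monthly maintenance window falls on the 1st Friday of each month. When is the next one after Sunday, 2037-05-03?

2037-06-05

May 2037 starts on a Friday, so its 1st Friday is 2037-05-01.
That is not after 2037-05-03, so look at June 2037.
June 2037 starts on a Monday, so its 1st Friday is 2037-06-05 (4 days in).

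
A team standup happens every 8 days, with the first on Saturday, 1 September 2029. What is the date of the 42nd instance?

26 July 2030

The 42nd occurrence is 41 intervals after the first: 41 × 8 = 328 days after 1 September 2029.
September has 30 days — 29 days to the end of September leaves 299.
October has 31 days (268 left).
November has 30 days (238 left).
December has 31 days (207 left).
January has 31 days (176 left).
February has 28 days (148 left).
March has 31 days (117 left).
April has 30 days (87 left).
May has 31 days (56 left).
June has 30 days (26 left).
26 days into July → 26 July 2030.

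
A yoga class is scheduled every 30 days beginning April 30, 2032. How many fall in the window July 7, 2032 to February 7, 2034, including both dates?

Occurrences land 30·i days after April 30, 2032 for i = 0, 1, 2, …
July 7, 2032 is 68 days after the start; 68 ÷ 30 = 2 remainder 8; since the remainder is 8, round up to i = 3. First occurrence in the window: #4 on July 29, 2032 (3×30 = 90 days in).
February 7, 2034 is 648 days after the start; 648 ÷ 30 = 21 remainder 18. Last occurrence in the window: #22 on January 20, 2034.
Occurrences #4 through #22: 19 in total.

19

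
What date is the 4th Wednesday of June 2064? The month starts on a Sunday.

25 June 2064

June 2064 begins on a Sunday, so the first Wednesday is June 4 (3 days later).
The 4th Wednesday is 3 weeks later: 4 + 21 = 25.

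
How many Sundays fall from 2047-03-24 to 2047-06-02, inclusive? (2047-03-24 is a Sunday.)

11

2047-03-24 is a Sunday; the first Sunday on or after it is 2047-03-24.
From 2047-03-24 to 2047-06-02: 7 + 30 + 31 + 2 = 70 days (rest of March, April, May, June).
70 ÷ 7 = 10 full weeks with remainder 0, so 10 more Sundays after the first → 11.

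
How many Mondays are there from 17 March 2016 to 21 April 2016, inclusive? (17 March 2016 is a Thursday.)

5

17 March 2016 is a Thursday; the first Monday on or after it is 21 March 2016 (4 days later).
From 21 March 2016 to 21 April 2016: 10 + 21 = 31 days (rest of March, April).
31 ÷ 7 = 4 full weeks with remainder 3, so 4 more Mondays after the first → 5.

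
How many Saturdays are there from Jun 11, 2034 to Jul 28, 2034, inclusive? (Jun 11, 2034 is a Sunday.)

Jun 11, 2034 is a Sunday; the first Saturday on or after it is Jun 17, 2034 (6 days later).
From Jun 17, 2034 to Jul 28, 2034: 13 + 28 = 41 days (rest of Jun, Jul).
41 ÷ 7 = 5 full weeks with remainder 6, so 5 more Saturdays after the first → 6.

6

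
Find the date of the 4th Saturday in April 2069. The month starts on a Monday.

April 2069 begins on a Monday, so the first Saturday is April 6 (5 days later).
The 4th Saturday is 3 weeks later: 6 + 21 = 27.

April 27, 2069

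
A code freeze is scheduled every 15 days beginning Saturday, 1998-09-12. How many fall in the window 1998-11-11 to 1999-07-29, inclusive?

18

Occurrences land 15·i days after 1998-09-12 for i = 0, 1, 2, …
1998-11-11 is 60 days after the start; 60 ÷ 15 = 4 remainder 0. First occurrence in the window: #5 on 1998-11-11 (4×15 = 60 days in).
1999-07-29 is 320 days after the start; 320 ÷ 15 = 21 remainder 5. Last occurrence in the window: #22 on 1999-07-24.
Occurrences #5 through #22: 18 in total.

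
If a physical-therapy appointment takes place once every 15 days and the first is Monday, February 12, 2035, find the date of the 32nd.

May 22, 2036

The 32nd occurrence is 31 intervals after the first: 31 × 15 = 465 days after February 12, 2035.
February has 28 days — 16 days to the end of February leaves 449.
From end of February to end of 2035 is 306 days (143 left).
January has 31 days (112 left).
February has 29 days (83 left).
March has 31 days (52 left).
April has 30 days (22 left).
22 days into May → May 22, 2036.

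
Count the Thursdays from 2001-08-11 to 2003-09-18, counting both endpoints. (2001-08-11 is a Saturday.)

110

2001-08-11 is a Saturday; the first Thursday on or after it is 2001-08-16 (5 days later).
From 2001-08-16 to 2003-09-18: 137 + 365 + 261 = 763 days (rest of 2001, 2002, to 2003-09-18 in 2003).
763 ÷ 7 = 109 full weeks with remainder 0, so 109 more Thursdays after the first → 110.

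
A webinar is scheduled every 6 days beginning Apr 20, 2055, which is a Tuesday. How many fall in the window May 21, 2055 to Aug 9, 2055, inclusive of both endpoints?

Occurrences land 6·i days after Apr 20, 2055 for i = 0, 1, 2, …
May 21, 2055 is 31 days after the start; 31 ÷ 6 = 5 remainder 1; since the remainder is 1, round up to i = 6. First occurrence in the window: #7 on May 26, 2055 (6×6 = 36 days in).
Aug 9, 2055 is 111 days after the start; 111 ÷ 6 = 18 remainder 3. Last occurrence in the window: #19 on Aug 6, 2055.
Occurrences #7 through #19: 13 in total.

13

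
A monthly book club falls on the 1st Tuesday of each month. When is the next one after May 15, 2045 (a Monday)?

Jun 6, 2045

May 2045 starts on a Monday, so its 1st Tuesday is May 2, 2045 (1 day in).
That is not after May 15, 2045, so look at Jun 2045.
Jun 2045 starts on a Thursday, so its 1st Tuesday is Jun 6, 2045 (5 days in).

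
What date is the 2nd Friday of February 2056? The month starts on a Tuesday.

February 2056 begins on a Tuesday, so the first Friday is February 4 (3 days later).
The 2nd Friday is 1 weeks later: 4 + 7 = 11.

11 February 2056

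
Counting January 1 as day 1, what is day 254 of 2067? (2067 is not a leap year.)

January has 31 days (254 − 31 = 223 remain).
February has 28 days (223 − 28 = 195 remain).
March has 31 days (195 − 31 = 164 remain).
April has 30 days (164 − 30 = 134 remain).
May has 31 days (134 − 31 = 103 remain).
June has 30 days (103 − 30 = 73 remain).
July has 31 days (73 − 31 = 42 remain).
August has 31 days (42 − 31 = 11 remain).
11 into September → September 11.

2067-09-11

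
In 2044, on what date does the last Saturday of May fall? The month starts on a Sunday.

May 2044 begins on a Sunday, so the first Saturday is May 7 (6 days later).
May 2044 has 31 days. Adding weeks: 7, 14, 21, 28 — the last one ≤ 31 is the 28th.

28 May 2044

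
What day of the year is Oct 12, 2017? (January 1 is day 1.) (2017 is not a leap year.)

285

Days in months before Oct: 31 + 28 + 31 + 30 + 31 + 30 + 31 + 31 + 30 = 273.
Plus 12 days into Oct → day 285.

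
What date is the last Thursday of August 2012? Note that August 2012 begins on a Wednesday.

August 30, 2012

August 2012 begins on a Wednesday, so the first Thursday is August 2 (1 day later).
August 2012 has 31 days. Adding weeks: 2, 9, 16, 23, 30 — the last one ≤ 31 is the 30th.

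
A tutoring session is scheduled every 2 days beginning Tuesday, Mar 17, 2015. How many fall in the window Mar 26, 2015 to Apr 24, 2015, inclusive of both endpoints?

15

Occurrences land 2·i days after Mar 17, 2015 for i = 0, 1, 2, …
Mar 26, 2015 is 9 days after the start; 9 ÷ 2 = 4 remainder 1; since the remainder is 1, round up to i = 5. First occurrence in the window: #6 on Mar 27, 2015 (5×2 = 10 days in).
Apr 24, 2015 is 38 days after the start; 38 ÷ 2 = 19 remainder 0. Last occurrence in the window: #20 on Apr 24, 2015.
Occurrences #6 through #20: 15 in total.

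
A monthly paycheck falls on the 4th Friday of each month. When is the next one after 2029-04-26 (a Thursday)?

2029-04-27

April 2029 starts on a Sunday; its first Friday is the 6th, so the 4th Friday is the 27th — 2029-04-27.
2029-04-27 is after 2029-04-26, so that is the next one.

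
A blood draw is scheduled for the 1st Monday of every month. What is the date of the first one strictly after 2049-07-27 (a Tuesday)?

2049-08-02

July 2049 starts on a Thursday, so its 1st Monday is 2049-07-05 (4 days in).
That is not after 2049-07-27, so look at August 2049.
August 2049 starts on a Sunday, so its 1st Monday is 2049-08-02 (1 day in).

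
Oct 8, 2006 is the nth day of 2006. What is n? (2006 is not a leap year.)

Days in months before Oct: 31 + 28 + 31 + 30 + 31 + 30 + 31 + 31 + 30 = 273.
Plus 8 days into Oct → day 281.

281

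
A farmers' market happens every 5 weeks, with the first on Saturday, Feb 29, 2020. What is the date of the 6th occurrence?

Aug 22, 2020

The 6th occurrence is 5 intervals after the first: 5 × 35 = 175 days after Feb 29, 2020.
Feb has 29 days — 0 days to the end of Feb leaves 175.
Mar has 31 days (144 left).
Apr has 30 days (114 left).
May has 31 days (83 left).
Jun has 30 days (53 left).
Jul has 31 days (22 left).
22 days into Aug → Aug 22, 2020.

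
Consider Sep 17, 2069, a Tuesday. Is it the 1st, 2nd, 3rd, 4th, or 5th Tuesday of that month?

3rd

Day 17 falls in week ⌈17/7⌉ of the month.
Days 1–7 hold the 1st Tuesday, 8–14 the 2nd, 15–21 the 3rd, 22–28 the 4th, 29–31 the 5th.
17 is in the range for the 3rd.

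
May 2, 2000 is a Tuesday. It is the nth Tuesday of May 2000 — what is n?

1st

Day 2 falls in week ⌈2/7⌉ of the month.
Days 1–7 hold the 1st Tuesday, 8–14 the 2nd, 15–21 the 3rd, 22–28 the 4th, 29–31 the 5th.
2 is in the range for the 1st.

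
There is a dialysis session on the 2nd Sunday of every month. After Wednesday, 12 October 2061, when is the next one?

October 2061 starts on a Saturday; its first Sunday is the 2nd, so the 2nd Sunday is the 9th — 9 October 2061.
That is not after 12 October 2061, so look at November 2061.
November 2061 starts on a Tuesday; its first Sunday is the 6th, so the 2nd Sunday is the 13th — 13 November 2061.

13 November 2061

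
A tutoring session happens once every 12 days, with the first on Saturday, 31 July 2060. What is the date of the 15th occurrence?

15 January 2061

The 15th occurrence is 14 intervals after the first: 14 × 12 = 168 days after 31 July 2060.
July has 31 days — 0 days to the end of July leaves 168.
August has 31 days (137 left).
September has 30 days (107 left).
October has 31 days (76 left).
November has 30 days (46 left).
December has 31 days (15 left).
15 days into January → 15 January 2061.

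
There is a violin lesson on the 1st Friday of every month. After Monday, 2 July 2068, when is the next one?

6 July 2068

July 2068 starts on a Sunday, so its 1st Friday is 6 July 2068 (5 days in).
6 July 2068 is after 2 July 2068, so that is the next one.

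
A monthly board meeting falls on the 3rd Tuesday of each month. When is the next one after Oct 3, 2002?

Oct 2002 starts on a Tuesday; its first Tuesday is the 1st, so the 3rd Tuesday is the 15th — Oct 15, 2002.
Oct 15, 2002 is after Oct 3, 2002, so that is the next one.

Oct 15, 2002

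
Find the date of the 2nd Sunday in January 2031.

The first Sunday of January 2031 is January 5.
The 2nd Sunday is 1 weeks later: 5 + 7 = 12.

12 January 2031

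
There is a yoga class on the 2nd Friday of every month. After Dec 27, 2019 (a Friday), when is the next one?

Dec 2019 starts on a Sunday; its first Friday is the 6th, so the 2nd Friday is the 13th — Dec 13, 2019.
That is not after Dec 27, 2019, so look at Jan 2020.
Jan 2020 starts on a Wednesday; its first Friday is the 3rd, so the 2nd Friday is the 10th — Jan 10, 2020.

Jan 10, 2020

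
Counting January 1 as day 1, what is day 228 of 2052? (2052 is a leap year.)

15 August 2052

January has 31 days (228 − 31 = 197 remain).
February has 29 days (197 − 29 = 168 remain).
March has 31 days (168 − 31 = 137 remain).
April has 30 days (137 − 30 = 107 remain).
May has 31 days (107 − 31 = 76 remain).
June has 30 days (76 − 30 = 46 remain).
July has 31 days (46 − 31 = 15 remain).
15 into August → August 15.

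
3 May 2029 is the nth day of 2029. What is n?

Days in months before May: 31 + 28 + 31 + 30 = 120.
Plus 3 days into May → day 123.

123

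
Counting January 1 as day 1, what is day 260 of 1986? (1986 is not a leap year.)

1986-09-17

January has 31 days (260 − 31 = 229 remain).
February has 28 days (229 − 28 = 201 remain).
March has 31 days (201 − 31 = 170 remain).
April has 30 days (170 − 30 = 140 remain).
May has 31 days (140 − 31 = 109 remain).
June has 30 days (109 − 30 = 79 remain).
July has 31 days (79 − 31 = 48 remain).
August has 31 days (48 − 31 = 17 remain).
17 into September → September 17.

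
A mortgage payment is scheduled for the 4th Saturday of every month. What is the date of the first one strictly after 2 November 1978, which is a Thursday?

November 1978 starts on a Wednesday; its first Saturday is the 4th, so the 4th Saturday is the 25th — 25 November 1978.
25 November 1978 is after 2 November 1978, so that is the next one.

25 November 1978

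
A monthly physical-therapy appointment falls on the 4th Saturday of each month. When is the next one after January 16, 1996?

January 27, 1996

January 1996 starts on a Monday; its first Saturday is the 6th, so the 4th Saturday is the 27th — January 27, 1996.
January 27, 1996 is after January 16, 1996, so that is the next one.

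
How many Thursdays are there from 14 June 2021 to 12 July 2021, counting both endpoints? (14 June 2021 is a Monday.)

14 June 2021 is a Monday; the first Thursday on or after it is 17 June 2021 (3 days later).
From 17 June 2021 to 12 July 2021: 13 + 12 = 25 days (rest of June, July).
25 ÷ 7 = 3 full weeks with remainder 4, so 3 more Thursdays after the first → 4.

4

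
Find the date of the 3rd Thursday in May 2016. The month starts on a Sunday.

May 2016 begins on a Sunday, so the first Thursday is May 5 (4 days later).
The 3rd Thursday is 2 weeks later: 5 + 14 = 19.

19 May 2016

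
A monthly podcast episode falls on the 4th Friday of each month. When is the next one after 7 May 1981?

22 May 1981

May 1981 starts on a Friday; its first Friday is the 1st, so the 4th Friday is the 22nd — 22 May 1981.
22 May 1981 is after 7 May 1981, so that is the next one.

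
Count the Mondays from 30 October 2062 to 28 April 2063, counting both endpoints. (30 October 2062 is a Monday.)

26

30 October 2062 is a Monday; the first Monday on or after it is 30 October 2062.
From 30 October 2062 to 28 April 2063: 1 + 30 + 31 + 31 + 28 + 31 + 28 = 180 days (rest of October, November, December, January, February, March, April).
180 ÷ 7 = 25 full weeks with remainder 5, so 25 more Mondays after the first → 26.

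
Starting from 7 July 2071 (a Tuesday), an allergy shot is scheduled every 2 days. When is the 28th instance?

30 August 2071

The 28th occurrence is 27 intervals after the first: 27 × 2 = 54 days after 7 July 2071.
July has 31 days — 24 days to the end of July leaves 30.
30 days into August → 30 August 2071.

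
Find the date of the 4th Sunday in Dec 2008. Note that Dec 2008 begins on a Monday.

Dec 2008 begins on a Monday, so the first Sunday is Dec 7 (6 days later).
The 4th Sunday is 3 weeks later: 7 + 21 = 28.

Dec 28, 2008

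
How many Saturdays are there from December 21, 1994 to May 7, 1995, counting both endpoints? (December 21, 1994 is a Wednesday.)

20

December 21, 1994 is a Wednesday; the first Saturday on or after it is December 24, 1994 (3 days later).
From December 24, 1994 to May 7, 1995: 7 + 31 + 28 + 31 + 30 + 7 = 134 days (rest of December, January, February, March, April, May).
134 ÷ 7 = 19 full weeks with remainder 1, so 19 more Saturdays after the first → 20.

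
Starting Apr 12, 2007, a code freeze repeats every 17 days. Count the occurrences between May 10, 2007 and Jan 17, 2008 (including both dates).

Occurrences land 17·i days after Apr 12, 2007 for i = 0, 1, 2, …
May 10, 2007 is 28 days after the start; 28 ÷ 17 = 1 remainder 11; since the remainder is 11, round up to i = 2. First occurrence in the window: #3 on May 16, 2007 (2×17 = 34 days in).
Jan 17, 2008 is 280 days after the start; 280 ÷ 17 = 16 remainder 8. Last occurrence in the window: #17 on Jan 9, 2008.
Occurrences #3 through #17: 15 in total.

15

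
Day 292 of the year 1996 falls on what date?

January has 31 days (292 − 31 = 261 remain).
February has 29 days (261 − 29 = 232 remain).
March has 31 days (232 − 31 = 201 remain).
April has 30 days (201 − 30 = 171 remain).
May has 31 days (171 − 31 = 140 remain).
June has 30 days (140 − 30 = 110 remain).
July has 31 days (110 − 31 = 79 remain).
August has 31 days (79 − 31 = 48 remain).
September has 30 days (48 − 30 = 18 remain).
18 into October → October 18.

18 October 1996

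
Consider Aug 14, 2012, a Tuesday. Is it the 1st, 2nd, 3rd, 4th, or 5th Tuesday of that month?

Day 14 falls in week ⌈14/7⌉ of the month.
Days 1–7 hold the 1st Tuesday, 8–14 the 2nd, 15–21 the 3rd, 22–28 the 4th, 29–31 the 5th.
14 is in the range for the 2nd.

2nd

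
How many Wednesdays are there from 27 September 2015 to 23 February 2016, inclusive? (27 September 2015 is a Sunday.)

21

27 September 2015 is a Sunday; the first Wednesday on or after it is 30 September 2015 (3 days later).
From 30 September 2015 to 23 February 2016: 0 + 31 + 30 + 31 + 31 + 23 = 146 days (rest of September, October, November, December, January, February).
146 ÷ 7 = 20 full weeks with remainder 6, so 20 more Wednesdays after the first → 21.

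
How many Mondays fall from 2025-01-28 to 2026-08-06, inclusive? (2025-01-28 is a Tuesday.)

79

2025-01-28 is a Tuesday; the first Monday on or after it is 2025-02-03 (6 days later).
From 2025-02-03 to 2026-08-06: 331 + 218 = 549 days (rest of 2025, to 2026-08-06 in 2026).
549 ÷ 7 = 78 full weeks with remainder 3, so 78 more Mondays after the first → 79.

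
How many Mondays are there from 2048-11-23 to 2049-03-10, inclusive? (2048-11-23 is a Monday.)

16

2048-11-23 is a Monday; the first Monday on or after it is 2048-11-23.
From 2048-11-23 to 2049-03-10: 7 + 31 + 31 + 28 + 10 = 107 days (rest of November, December, January, February, March).
107 ÷ 7 = 15 full weeks with remainder 2, so 15 more Mondays after the first → 16.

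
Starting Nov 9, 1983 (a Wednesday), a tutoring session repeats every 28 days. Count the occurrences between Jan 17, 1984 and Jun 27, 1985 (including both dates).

Occurrences land 28·i days after Nov 9, 1983 for i = 0, 1, 2, …
Jan 17, 1984 is 69 days after the start; 69 ÷ 28 = 2 remainder 13; since the remainder is 13, round up to i = 3. First occurrence in the window: #4 on Feb 1, 1984 (3×28 = 84 days in).
Jun 27, 1985 is 596 days after the start; 596 ÷ 28 = 21 remainder 8. Last occurrence in the window: #22 on Jun 19, 1985.
Occurrences #4 through #22: 19 in total.

19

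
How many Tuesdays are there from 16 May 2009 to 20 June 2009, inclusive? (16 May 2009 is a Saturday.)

5

16 May 2009 is a Saturday; the first Tuesday on or after it is 19 May 2009 (3 days later).
From 19 May 2009 to 20 June 2009: 12 + 20 = 32 days (rest of May, June).
32 ÷ 7 = 4 full weeks with remainder 4, so 4 more Tuesdays after the first → 5.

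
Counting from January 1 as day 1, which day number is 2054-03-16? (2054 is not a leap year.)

Days in months before March: 31 + 28 = 59.
Plus 16 days into March → day 75.

75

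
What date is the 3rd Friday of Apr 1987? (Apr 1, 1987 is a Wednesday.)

Apr 1987 begins on a Wednesday, so the first Friday is Apr 3 (2 days later).
The 3rd Friday is 2 weeks later: 3 + 14 = 17.

Apr 17, 1987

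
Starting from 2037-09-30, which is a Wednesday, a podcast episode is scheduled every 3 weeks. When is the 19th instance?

The 19th occurrence is 18 intervals after the first: 18 × 21 = 378 days after 2037-09-30.
September has 30 days — 0 days to the end of September leaves 378.
October has 31 days (347 left).
November has 30 days (317 left).
December has 31 days (286 left).
January has 31 days (255 left).
February has 28 days (227 left).
March has 31 days (196 left).
April has 30 days (166 left).
May has 31 days (135 left).
June has 30 days (105 left).
July has 31 days (74 left).
August has 31 days (43 left).
September has 30 days (13 left).
13 days into October → 2038-10-13.

2038-10-13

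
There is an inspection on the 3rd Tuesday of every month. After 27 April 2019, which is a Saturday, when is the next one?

21 May 2019

April 2019 starts on a Monday; its first Tuesday is the 2nd, so the 3rd Tuesday is the 16th — 16 April 2019.
That is not after 27 April 2019, so look at May 2019.
May 2019 starts on a Wednesday; its first Tuesday is the 7th, so the 3rd Tuesday is the 21st — 21 May 2019.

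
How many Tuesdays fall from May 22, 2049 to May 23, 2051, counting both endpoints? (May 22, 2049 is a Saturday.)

105

May 22, 2049 is a Saturday; the first Tuesday on or after it is May 25, 2049 (3 days later).
From May 25, 2049 to May 23, 2051: 220 + 365 + 143 = 728 days (rest of 2049, 2050, to May 23, 2051 in 2051).
728 ÷ 7 = 104 full weeks with remainder 0, so 104 more Tuesdays after the first → 105.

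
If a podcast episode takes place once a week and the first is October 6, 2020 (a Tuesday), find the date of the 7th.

November 17, 2020

The 7th occurrence is 6 intervals after the first: 6 × 7 = 42 days after October 6, 2020.
October has 31 days — 25 days to the end of October leaves 17.
17 days into November → November 17, 2020.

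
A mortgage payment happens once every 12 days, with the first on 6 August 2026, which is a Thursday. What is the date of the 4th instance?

The 4th occurrence is 3 intervals after the first: 3 × 12 = 36 days after 6 August 2026.
August has 31 days — 25 days to the end of August leaves 11.
11 days into September → 11 September 2026.

11 September 2026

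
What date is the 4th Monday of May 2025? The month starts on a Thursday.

May 2025 begins on a Thursday, so the first Monday is May 5 (4 days later).
The 4th Monday is 3 weeks later: 5 + 21 = 26.

May 26, 2025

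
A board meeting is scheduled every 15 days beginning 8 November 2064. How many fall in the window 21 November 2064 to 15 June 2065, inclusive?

14

Occurrences land 15·i days after 8 November 2064 for i = 0, 1, 2, …
21 November 2064 is 13 days after the start; 13 ÷ 15 = 0 remainder 13; since the remainder is 13, round up to i = 1. First occurrence in the window: #2 on 23 November 2064 (1×15 = 15 days in).
15 June 2065 is 219 days after the start; 219 ÷ 15 = 14 remainder 9. Last occurrence in the window: #15 on 6 June 2065.
Occurrences #2 through #15: 14 in total.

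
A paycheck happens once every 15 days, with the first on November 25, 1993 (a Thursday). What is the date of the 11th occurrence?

The 11th occurrence is 10 intervals after the first: 10 × 15 = 150 days after November 25, 1993.
November has 30 days — 5 days to the end of November leaves 145.
December has 31 days (114 left).
January has 31 days (83 left).
February has 28 days (55 left).
March has 31 days (24 left).
24 days into April → April 24, 1994.

April 24, 1994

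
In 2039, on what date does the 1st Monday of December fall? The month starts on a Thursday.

5 December 2039

December 2039 begins on a Thursday, so the first Monday is December 5 (4 days later).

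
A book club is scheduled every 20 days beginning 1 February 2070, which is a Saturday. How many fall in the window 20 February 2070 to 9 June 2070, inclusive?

6

Occurrences land 20·i days after 1 February 2070 for i = 0, 1, 2, …
20 February 2070 is 19 days after the start; 19 ÷ 20 = 0 remainder 19; since the remainder is 19, round up to i = 1. First occurrence in the window: #2 on 21 February 2070 (1×20 = 20 days in).
9 June 2070 is 128 days after the start; 128 ÷ 20 = 6 remainder 8. Last occurrence in the window: #7 on 1 June 2070.
Occurrences #2 through #7: 6 in total.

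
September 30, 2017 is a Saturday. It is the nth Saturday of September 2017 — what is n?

5th

Day 30 falls in week ⌈30/7⌉ of the month.
Days 1–7 hold the 1st Saturday, 8–14 the 2nd, 15–21 the 3rd, 22–28 the 4th, 29–31 the 5th.
30 is in the range for the 5th.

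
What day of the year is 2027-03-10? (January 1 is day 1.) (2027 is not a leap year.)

69

Days in months before March: 31 + 28 = 59.
Plus 10 days into March → day 69.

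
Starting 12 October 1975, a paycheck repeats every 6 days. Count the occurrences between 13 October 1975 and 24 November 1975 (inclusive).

Occurrences land 6·i days after 12 October 1975 for i = 0, 1, 2, …
13 October 1975 is 1 day after the start; 1 ÷ 6 = 0 remainder 1; since the remainder is 1, round up to i = 1. First occurrence in the window: #2 on 18 October 1975 (1×6 = 6 days in).
24 November 1975 is 43 days after the start; 43 ÷ 6 = 7 remainder 1. Last occurrence in the window: #8 on 23 November 1975.
Occurrences #2 through #8: 7 in total.

7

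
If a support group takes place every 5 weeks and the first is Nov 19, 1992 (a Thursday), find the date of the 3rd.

The 3rd occurrence is 2 intervals after the first: 2 × 35 = 70 days after Nov 19, 1992.
Nov has 30 days — 11 days to the end of Nov leaves 59.
Dec has 31 days (28 left).
28 days into Jan → Jan 28, 1993.

Jan 28, 1993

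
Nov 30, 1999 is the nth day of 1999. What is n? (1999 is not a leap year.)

Days in months before Nov: 31 + 28 + 31 + 30 + 31 + 30 + 31 + 31 + 30 + 31 = 304.
Plus 30 days into Nov → day 334.

334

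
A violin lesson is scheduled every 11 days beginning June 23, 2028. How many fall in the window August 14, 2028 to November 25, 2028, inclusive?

Occurrences land 11·i days after June 23, 2028 for i = 0, 1, 2, …
August 14, 2028 is 52 days after the start; 52 ÷ 11 = 4 remainder 8; since the remainder is 8, round up to i = 5. First occurrence in the window: #6 on August 17, 2028 (5×11 = 55 days in).
November 25, 2028 is 155 days after the start; 155 ÷ 11 = 14 remainder 1. Last occurrence in the window: #15 on November 24, 2028.
Occurrences #6 through #15: 10 in total.

10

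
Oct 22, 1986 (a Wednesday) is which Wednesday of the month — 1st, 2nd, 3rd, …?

Day 22 falls in week ⌈22/7⌉ of the month.
Days 1–7 hold the 1st Wednesday, 8–14 the 2nd, 15–21 the 3rd, 22–28 the 4th, 29–31 the 5th.
22 is in the range for the 4th.

4th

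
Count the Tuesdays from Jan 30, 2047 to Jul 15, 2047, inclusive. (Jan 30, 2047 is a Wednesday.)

23

Jan 30, 2047 is a Wednesday; the first Tuesday on or after it is Feb 5, 2047 (6 days later).
From Feb 5, 2047 to Jul 15, 2047: 23 + 31 + 30 + 31 + 30 + 15 = 160 days (rest of Feb, Mar, Apr, May, Jun, Jul).
160 ÷ 7 = 22 full weeks with remainder 6, so 22 more Tuesdays after the first → 23.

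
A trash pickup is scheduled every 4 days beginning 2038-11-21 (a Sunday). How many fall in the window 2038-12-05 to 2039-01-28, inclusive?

Occurrences land 4·i days after 2038-11-21 for i = 0, 1, 2, …
2038-12-05 is 14 days after the start; 14 ÷ 4 = 3 remainder 2; since the remainder is 2, round up to i = 4. First occurrence in the window: #5 on 2038-12-07 (4×4 = 16 days in).
2039-01-28 is 68 days after the start; 68 ÷ 4 = 17 remainder 0. Last occurrence in the window: #18 on 2039-01-28.
Occurrences #5 through #18: 14 in total.

14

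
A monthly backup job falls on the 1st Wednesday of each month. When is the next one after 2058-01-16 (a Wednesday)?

January 2058 starts on a Tuesday, so its 1st Wednesday is 2058-01-02 (1 day in).
That is not after 2058-01-16, so look at February 2058.
February 2058 starts on a Friday, so its 1st Wednesday is 2058-02-06 (5 days in).

2058-02-06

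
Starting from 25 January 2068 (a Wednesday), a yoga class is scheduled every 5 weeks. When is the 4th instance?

9 May 2068

The 4th occurrence is 3 intervals after the first: 3 × 35 = 105 days after 25 January 2068.
January has 31 days — 6 days to the end of January leaves 99.
February has 29 days (70 left).
March has 31 days (39 left).
April has 30 days (9 left).
9 days into May → 9 May 2068.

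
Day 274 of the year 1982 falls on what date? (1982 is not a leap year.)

1982-10-01

January has 31 days (274 − 31 = 243 remain).
February has 28 days (243 − 28 = 215 remain).
March has 31 days (215 − 31 = 184 remain).
April has 30 days (184 − 30 = 154 remain).
May has 31 days (154 − 31 = 123 remain).
June has 30 days (123 − 30 = 93 remain).
July has 31 days (93 − 31 = 62 remain).
August has 31 days (62 − 31 = 31 remain).
September has 30 days (31 − 30 = 1 remain).
1 into October → October 1.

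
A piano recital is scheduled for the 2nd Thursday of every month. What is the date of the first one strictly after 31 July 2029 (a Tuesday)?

9 August 2029

July 2029 starts on a Sunday; its first Thursday is the 5th, so the 2nd Thursday is the 12th — 12 July 2029.
That is not after 31 July 2029, so look at August 2029.
August 2029 starts on a Wednesday; its first Thursday is the 2nd, so the 2nd Thursday is the 9th — 9 August 2029.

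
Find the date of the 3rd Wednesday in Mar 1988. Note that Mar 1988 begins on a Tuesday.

Mar 16, 1988

Mar 1988 begins on a Tuesday, so the first Wednesday is Mar 2 (1 day later).
The 3rd Wednesday is 2 weeks later: 2 + 14 = 16.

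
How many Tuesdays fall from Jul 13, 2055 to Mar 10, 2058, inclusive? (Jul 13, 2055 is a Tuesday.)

139

Jul 13, 2055 is a Tuesday; the first Tuesday on or after it is Jul 13, 2055.
From Jul 13, 2055 to Mar 10, 2058: 171 + 366 + 365 + 69 = 971 days (rest of 2055, 2056, 2057, to Mar 10, 2058 in 2058).
971 ÷ 7 = 138 full weeks with remainder 5, so 138 more Tuesdays after the first → 139.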